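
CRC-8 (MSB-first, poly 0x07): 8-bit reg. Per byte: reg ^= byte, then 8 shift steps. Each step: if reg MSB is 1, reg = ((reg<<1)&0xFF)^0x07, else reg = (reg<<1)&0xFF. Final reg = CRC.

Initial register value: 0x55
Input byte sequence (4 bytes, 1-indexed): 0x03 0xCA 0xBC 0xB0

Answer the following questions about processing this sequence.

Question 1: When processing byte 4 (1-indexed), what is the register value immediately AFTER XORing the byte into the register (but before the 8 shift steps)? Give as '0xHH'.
Answer: 0xBB

Derivation:
Register before byte 4: 0x0B
Byte 4: 0xB0
0x0B XOR 0xB0 = 0xBB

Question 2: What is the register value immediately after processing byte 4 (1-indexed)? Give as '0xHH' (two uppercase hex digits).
Answer: 0x28

Derivation:
After byte 1 (0x03): reg=0xA5
After byte 2 (0xCA): reg=0x0A
After byte 3 (0xBC): reg=0x0B
After byte 4 (0xB0): reg=0x28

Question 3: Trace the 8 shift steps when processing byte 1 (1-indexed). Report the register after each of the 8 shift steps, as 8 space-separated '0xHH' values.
Register before byte 1: 0x55
After XOR with byte 0x03: 0x56

Answer: 0xAC 0x5F 0xBE 0x7B 0xF6 0xEB 0xD1 0xA5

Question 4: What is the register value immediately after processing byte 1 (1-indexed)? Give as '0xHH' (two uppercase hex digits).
Answer: 0xA5

Derivation:
After byte 1 (0x03): reg=0xA5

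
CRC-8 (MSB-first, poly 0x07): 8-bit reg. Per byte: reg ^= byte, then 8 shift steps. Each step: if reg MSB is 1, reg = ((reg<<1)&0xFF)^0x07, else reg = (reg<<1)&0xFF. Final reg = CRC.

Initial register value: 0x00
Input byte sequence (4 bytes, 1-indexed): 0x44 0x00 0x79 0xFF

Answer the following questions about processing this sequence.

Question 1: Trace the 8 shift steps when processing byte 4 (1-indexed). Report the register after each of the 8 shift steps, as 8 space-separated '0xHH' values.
After byte 1 (0x44): reg=0xDB
After byte 2 (0x00): reg=0x0F
After byte 3 (0x79): reg=0x45
Register before byte 4: 0x45
After XOR with byte 0xFF: 0xBA

Answer: 0x73 0xE6 0xCB 0x91 0x25 0x4A 0x94 0x2F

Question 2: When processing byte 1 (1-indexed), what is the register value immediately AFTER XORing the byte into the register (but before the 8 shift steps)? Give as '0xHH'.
Register before byte 1: 0x00
Byte 1: 0x44
0x00 XOR 0x44 = 0x44

Answer: 0x44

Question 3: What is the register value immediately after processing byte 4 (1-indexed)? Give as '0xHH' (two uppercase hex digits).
Answer: 0x2F

Derivation:
After byte 1 (0x44): reg=0xDB
After byte 2 (0x00): reg=0x0F
After byte 3 (0x79): reg=0x45
After byte 4 (0xFF): reg=0x2F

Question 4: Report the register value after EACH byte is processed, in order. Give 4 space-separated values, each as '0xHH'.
0xDB 0x0F 0x45 0x2F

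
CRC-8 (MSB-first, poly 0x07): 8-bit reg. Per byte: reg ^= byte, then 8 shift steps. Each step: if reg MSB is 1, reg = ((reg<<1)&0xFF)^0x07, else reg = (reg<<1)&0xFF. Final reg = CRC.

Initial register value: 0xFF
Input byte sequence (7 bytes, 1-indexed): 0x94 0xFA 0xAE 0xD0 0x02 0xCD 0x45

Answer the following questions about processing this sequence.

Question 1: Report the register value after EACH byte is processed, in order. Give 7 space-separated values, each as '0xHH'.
0x16 0x8A 0xFC 0xC4 0x5C 0xFE 0x28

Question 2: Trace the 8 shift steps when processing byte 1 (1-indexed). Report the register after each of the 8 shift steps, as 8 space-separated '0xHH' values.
Register before byte 1: 0xFF
After XOR with byte 0x94: 0x6B

Answer: 0xD6 0xAB 0x51 0xA2 0x43 0x86 0x0B 0x16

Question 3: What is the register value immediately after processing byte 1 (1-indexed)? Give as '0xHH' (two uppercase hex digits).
Answer: 0x16

Derivation:
After byte 1 (0x94): reg=0x16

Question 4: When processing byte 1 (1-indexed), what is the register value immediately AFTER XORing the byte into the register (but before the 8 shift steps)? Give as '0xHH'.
Register before byte 1: 0xFF
Byte 1: 0x94
0xFF XOR 0x94 = 0x6B

Answer: 0x6B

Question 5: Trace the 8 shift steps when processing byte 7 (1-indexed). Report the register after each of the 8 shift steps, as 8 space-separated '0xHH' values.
Answer: 0x71 0xE2 0xC3 0x81 0x05 0x0A 0x14 0x28

Derivation:
After byte 1 (0x94): reg=0x16
After byte 2 (0xFA): reg=0x8A
After byte 3 (0xAE): reg=0xFC
After byte 4 (0xD0): reg=0xC4
After byte 5 (0x02): reg=0x5C
After byte 6 (0xCD): reg=0xFE
Register before byte 7: 0xFE
After XOR with byte 0x45: 0xBB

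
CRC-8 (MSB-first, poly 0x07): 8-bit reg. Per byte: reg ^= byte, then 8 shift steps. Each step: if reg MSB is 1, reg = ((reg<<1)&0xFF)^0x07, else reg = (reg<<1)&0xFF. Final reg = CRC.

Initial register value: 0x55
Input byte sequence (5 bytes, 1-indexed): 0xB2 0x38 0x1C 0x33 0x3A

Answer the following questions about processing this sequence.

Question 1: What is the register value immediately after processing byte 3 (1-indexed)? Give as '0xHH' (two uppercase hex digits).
After byte 1 (0xB2): reg=0xBB
After byte 2 (0x38): reg=0x80
After byte 3 (0x1C): reg=0xDD

Answer: 0xDD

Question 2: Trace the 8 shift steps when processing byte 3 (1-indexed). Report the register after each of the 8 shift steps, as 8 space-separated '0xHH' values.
After byte 1 (0xB2): reg=0xBB
After byte 2 (0x38): reg=0x80
Register before byte 3: 0x80
After XOR with byte 0x1C: 0x9C

Answer: 0x3F 0x7E 0xFC 0xFF 0xF9 0xF5 0xED 0xDD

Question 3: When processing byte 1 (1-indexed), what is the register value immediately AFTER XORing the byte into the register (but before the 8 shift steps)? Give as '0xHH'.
Register before byte 1: 0x55
Byte 1: 0xB2
0x55 XOR 0xB2 = 0xE7

Answer: 0xE7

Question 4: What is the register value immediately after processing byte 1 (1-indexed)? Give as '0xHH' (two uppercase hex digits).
Answer: 0xBB

Derivation:
After byte 1 (0xB2): reg=0xBB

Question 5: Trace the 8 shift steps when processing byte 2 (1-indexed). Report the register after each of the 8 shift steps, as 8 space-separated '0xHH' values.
After byte 1 (0xB2): reg=0xBB
Register before byte 2: 0xBB
After XOR with byte 0x38: 0x83

Answer: 0x01 0x02 0x04 0x08 0x10 0x20 0x40 0x80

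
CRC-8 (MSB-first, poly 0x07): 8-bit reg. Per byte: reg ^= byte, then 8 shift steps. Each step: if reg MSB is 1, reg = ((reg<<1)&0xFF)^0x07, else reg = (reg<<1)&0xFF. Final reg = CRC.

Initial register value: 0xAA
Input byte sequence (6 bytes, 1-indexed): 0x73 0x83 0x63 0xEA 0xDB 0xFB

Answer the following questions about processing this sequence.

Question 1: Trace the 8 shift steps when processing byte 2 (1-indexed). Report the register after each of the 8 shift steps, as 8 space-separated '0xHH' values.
After byte 1 (0x73): reg=0x01
Register before byte 2: 0x01
After XOR with byte 0x83: 0x82

Answer: 0x03 0x06 0x0C 0x18 0x30 0x60 0xC0 0x87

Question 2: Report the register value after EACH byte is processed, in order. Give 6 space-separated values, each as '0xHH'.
0x01 0x87 0xB2 0x8F 0xAB 0xB7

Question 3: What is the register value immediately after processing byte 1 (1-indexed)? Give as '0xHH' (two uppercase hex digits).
After byte 1 (0x73): reg=0x01

Answer: 0x01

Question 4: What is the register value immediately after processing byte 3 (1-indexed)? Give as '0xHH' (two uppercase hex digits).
Answer: 0xB2

Derivation:
After byte 1 (0x73): reg=0x01
After byte 2 (0x83): reg=0x87
After byte 3 (0x63): reg=0xB2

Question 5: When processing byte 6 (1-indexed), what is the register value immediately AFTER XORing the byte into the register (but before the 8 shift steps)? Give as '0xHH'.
Register before byte 6: 0xAB
Byte 6: 0xFB
0xAB XOR 0xFB = 0x50

Answer: 0x50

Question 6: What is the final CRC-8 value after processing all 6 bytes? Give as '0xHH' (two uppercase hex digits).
Answer: 0xB7

Derivation:
After byte 1 (0x73): reg=0x01
After byte 2 (0x83): reg=0x87
After byte 3 (0x63): reg=0xB2
After byte 4 (0xEA): reg=0x8F
After byte 5 (0xDB): reg=0xAB
After byte 6 (0xFB): reg=0xB7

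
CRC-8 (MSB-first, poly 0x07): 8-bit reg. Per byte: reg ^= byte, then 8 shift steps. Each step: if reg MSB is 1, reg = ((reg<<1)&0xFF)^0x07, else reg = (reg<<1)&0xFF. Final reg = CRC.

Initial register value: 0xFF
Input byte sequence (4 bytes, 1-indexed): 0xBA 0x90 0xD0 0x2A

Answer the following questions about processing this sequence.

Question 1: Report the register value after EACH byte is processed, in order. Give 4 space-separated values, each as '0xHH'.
0xDC 0xE3 0x99 0x10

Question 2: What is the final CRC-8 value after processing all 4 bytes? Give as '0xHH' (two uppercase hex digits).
Answer: 0x10

Derivation:
After byte 1 (0xBA): reg=0xDC
After byte 2 (0x90): reg=0xE3
After byte 3 (0xD0): reg=0x99
After byte 4 (0x2A): reg=0x10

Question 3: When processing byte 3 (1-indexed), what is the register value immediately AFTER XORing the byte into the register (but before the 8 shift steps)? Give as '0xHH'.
Answer: 0x33

Derivation:
Register before byte 3: 0xE3
Byte 3: 0xD0
0xE3 XOR 0xD0 = 0x33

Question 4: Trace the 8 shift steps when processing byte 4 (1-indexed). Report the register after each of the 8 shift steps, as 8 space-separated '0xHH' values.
Answer: 0x61 0xC2 0x83 0x01 0x02 0x04 0x08 0x10

Derivation:
After byte 1 (0xBA): reg=0xDC
After byte 2 (0x90): reg=0xE3
After byte 3 (0xD0): reg=0x99
Register before byte 4: 0x99
After XOR with byte 0x2A: 0xB3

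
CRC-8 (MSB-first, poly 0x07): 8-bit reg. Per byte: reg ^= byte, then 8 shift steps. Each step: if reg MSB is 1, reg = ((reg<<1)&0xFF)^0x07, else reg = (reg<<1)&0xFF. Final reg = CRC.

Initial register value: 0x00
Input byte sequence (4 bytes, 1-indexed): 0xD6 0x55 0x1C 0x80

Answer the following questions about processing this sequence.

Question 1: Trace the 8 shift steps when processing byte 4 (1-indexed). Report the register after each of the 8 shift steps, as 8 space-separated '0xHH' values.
After byte 1 (0xD6): reg=0x2C
After byte 2 (0x55): reg=0x68
After byte 3 (0x1C): reg=0x4B
Register before byte 4: 0x4B
After XOR with byte 0x80: 0xCB

Answer: 0x91 0x25 0x4A 0x94 0x2F 0x5E 0xBC 0x7F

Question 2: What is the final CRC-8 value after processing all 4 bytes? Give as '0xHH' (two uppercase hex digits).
Answer: 0x7F

Derivation:
After byte 1 (0xD6): reg=0x2C
After byte 2 (0x55): reg=0x68
After byte 3 (0x1C): reg=0x4B
After byte 4 (0x80): reg=0x7F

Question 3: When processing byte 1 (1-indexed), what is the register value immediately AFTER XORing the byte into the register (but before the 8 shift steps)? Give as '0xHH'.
Answer: 0xD6

Derivation:
Register before byte 1: 0x00
Byte 1: 0xD6
0x00 XOR 0xD6 = 0xD6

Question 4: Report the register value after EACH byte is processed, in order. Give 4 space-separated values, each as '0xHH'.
0x2C 0x68 0x4B 0x7F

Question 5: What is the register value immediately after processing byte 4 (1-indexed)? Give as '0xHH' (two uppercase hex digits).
After byte 1 (0xD6): reg=0x2C
After byte 2 (0x55): reg=0x68
After byte 3 (0x1C): reg=0x4B
After byte 4 (0x80): reg=0x7F

Answer: 0x7F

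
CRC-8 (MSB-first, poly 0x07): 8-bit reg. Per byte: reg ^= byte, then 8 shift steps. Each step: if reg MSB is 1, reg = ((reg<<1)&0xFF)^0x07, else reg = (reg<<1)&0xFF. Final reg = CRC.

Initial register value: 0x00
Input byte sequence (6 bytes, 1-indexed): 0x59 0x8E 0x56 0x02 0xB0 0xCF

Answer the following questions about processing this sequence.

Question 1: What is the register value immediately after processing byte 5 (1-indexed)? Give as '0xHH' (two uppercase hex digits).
Answer: 0x1E

Derivation:
After byte 1 (0x59): reg=0x88
After byte 2 (0x8E): reg=0x12
After byte 3 (0x56): reg=0xDB
After byte 4 (0x02): reg=0x01
After byte 5 (0xB0): reg=0x1E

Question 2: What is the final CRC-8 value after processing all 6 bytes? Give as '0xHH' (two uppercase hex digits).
After byte 1 (0x59): reg=0x88
After byte 2 (0x8E): reg=0x12
After byte 3 (0x56): reg=0xDB
After byte 4 (0x02): reg=0x01
After byte 5 (0xB0): reg=0x1E
After byte 6 (0xCF): reg=0x39

Answer: 0x39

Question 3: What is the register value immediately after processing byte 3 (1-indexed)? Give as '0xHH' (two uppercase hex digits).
Answer: 0xDB

Derivation:
After byte 1 (0x59): reg=0x88
After byte 2 (0x8E): reg=0x12
After byte 3 (0x56): reg=0xDB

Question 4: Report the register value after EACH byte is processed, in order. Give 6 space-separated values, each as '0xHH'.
0x88 0x12 0xDB 0x01 0x1E 0x39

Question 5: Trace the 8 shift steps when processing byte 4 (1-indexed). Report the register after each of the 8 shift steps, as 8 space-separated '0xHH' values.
After byte 1 (0x59): reg=0x88
After byte 2 (0x8E): reg=0x12
After byte 3 (0x56): reg=0xDB
Register before byte 4: 0xDB
After XOR with byte 0x02: 0xD9

Answer: 0xB5 0x6D 0xDA 0xB3 0x61 0xC2 0x83 0x01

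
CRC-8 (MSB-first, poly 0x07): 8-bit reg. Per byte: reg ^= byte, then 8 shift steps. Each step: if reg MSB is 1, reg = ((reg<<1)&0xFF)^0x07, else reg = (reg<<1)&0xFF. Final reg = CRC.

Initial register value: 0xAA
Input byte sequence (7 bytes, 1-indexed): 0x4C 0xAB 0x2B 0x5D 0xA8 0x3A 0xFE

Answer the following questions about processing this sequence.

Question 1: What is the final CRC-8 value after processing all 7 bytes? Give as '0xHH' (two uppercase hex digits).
After byte 1 (0x4C): reg=0xBC
After byte 2 (0xAB): reg=0x65
After byte 3 (0x2B): reg=0xED
After byte 4 (0x5D): reg=0x19
After byte 5 (0xA8): reg=0x1E
After byte 6 (0x3A): reg=0xFC
After byte 7 (0xFE): reg=0x0E

Answer: 0x0E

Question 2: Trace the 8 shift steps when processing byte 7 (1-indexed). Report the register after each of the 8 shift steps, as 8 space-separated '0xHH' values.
After byte 1 (0x4C): reg=0xBC
After byte 2 (0xAB): reg=0x65
After byte 3 (0x2B): reg=0xED
After byte 4 (0x5D): reg=0x19
After byte 5 (0xA8): reg=0x1E
After byte 6 (0x3A): reg=0xFC
Register before byte 7: 0xFC
After XOR with byte 0xFE: 0x02

Answer: 0x04 0x08 0x10 0x20 0x40 0x80 0x07 0x0E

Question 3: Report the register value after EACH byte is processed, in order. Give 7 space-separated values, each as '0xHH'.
0xBC 0x65 0xED 0x19 0x1E 0xFC 0x0E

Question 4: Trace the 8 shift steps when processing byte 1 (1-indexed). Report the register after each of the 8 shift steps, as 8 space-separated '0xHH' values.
Register before byte 1: 0xAA
After XOR with byte 0x4C: 0xE6

Answer: 0xCB 0x91 0x25 0x4A 0x94 0x2F 0x5E 0xBC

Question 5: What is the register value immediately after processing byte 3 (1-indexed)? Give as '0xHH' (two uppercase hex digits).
Answer: 0xED

Derivation:
After byte 1 (0x4C): reg=0xBC
After byte 2 (0xAB): reg=0x65
After byte 3 (0x2B): reg=0xED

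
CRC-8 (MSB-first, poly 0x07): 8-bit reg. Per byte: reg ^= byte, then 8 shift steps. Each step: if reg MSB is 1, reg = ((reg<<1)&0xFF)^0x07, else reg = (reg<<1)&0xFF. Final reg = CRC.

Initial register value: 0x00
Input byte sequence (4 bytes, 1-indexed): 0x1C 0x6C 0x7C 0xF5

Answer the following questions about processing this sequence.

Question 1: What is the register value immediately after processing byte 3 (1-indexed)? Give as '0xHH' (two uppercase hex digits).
Answer: 0x22

Derivation:
After byte 1 (0x1C): reg=0x54
After byte 2 (0x6C): reg=0xA8
After byte 3 (0x7C): reg=0x22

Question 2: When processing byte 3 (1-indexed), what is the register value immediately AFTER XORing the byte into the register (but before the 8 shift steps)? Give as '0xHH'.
Answer: 0xD4

Derivation:
Register before byte 3: 0xA8
Byte 3: 0x7C
0xA8 XOR 0x7C = 0xD4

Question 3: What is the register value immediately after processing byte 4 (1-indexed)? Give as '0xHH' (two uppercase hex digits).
Answer: 0x2B

Derivation:
After byte 1 (0x1C): reg=0x54
After byte 2 (0x6C): reg=0xA8
After byte 3 (0x7C): reg=0x22
After byte 4 (0xF5): reg=0x2B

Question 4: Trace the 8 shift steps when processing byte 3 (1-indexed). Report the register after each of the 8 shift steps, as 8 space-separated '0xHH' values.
After byte 1 (0x1C): reg=0x54
After byte 2 (0x6C): reg=0xA8
Register before byte 3: 0xA8
After XOR with byte 0x7C: 0xD4

Answer: 0xAF 0x59 0xB2 0x63 0xC6 0x8B 0x11 0x22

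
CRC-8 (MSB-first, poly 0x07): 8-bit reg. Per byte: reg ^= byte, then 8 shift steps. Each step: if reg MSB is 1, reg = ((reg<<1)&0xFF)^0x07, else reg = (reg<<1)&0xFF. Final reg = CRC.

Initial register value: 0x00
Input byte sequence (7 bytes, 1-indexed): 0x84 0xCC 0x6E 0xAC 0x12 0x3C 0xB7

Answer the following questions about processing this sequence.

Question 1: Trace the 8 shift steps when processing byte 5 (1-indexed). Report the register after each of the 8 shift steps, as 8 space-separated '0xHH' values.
Answer: 0xC4 0x8F 0x19 0x32 0x64 0xC8 0x97 0x29

Derivation:
After byte 1 (0x84): reg=0x95
After byte 2 (0xCC): reg=0x88
After byte 3 (0x6E): reg=0xBC
After byte 4 (0xAC): reg=0x70
Register before byte 5: 0x70
After XOR with byte 0x12: 0x62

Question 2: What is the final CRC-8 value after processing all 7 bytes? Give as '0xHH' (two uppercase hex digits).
Answer: 0x1A

Derivation:
After byte 1 (0x84): reg=0x95
After byte 2 (0xCC): reg=0x88
After byte 3 (0x6E): reg=0xBC
After byte 4 (0xAC): reg=0x70
After byte 5 (0x12): reg=0x29
After byte 6 (0x3C): reg=0x6B
After byte 7 (0xB7): reg=0x1A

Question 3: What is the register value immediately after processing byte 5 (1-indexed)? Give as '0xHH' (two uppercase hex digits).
After byte 1 (0x84): reg=0x95
After byte 2 (0xCC): reg=0x88
After byte 3 (0x6E): reg=0xBC
After byte 4 (0xAC): reg=0x70
After byte 5 (0x12): reg=0x29

Answer: 0x29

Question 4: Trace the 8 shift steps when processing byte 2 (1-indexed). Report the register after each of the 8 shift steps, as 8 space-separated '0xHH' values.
Answer: 0xB2 0x63 0xC6 0x8B 0x11 0x22 0x44 0x88

Derivation:
After byte 1 (0x84): reg=0x95
Register before byte 2: 0x95
After XOR with byte 0xCC: 0x59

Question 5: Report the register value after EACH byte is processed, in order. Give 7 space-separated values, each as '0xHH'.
0x95 0x88 0xBC 0x70 0x29 0x6B 0x1A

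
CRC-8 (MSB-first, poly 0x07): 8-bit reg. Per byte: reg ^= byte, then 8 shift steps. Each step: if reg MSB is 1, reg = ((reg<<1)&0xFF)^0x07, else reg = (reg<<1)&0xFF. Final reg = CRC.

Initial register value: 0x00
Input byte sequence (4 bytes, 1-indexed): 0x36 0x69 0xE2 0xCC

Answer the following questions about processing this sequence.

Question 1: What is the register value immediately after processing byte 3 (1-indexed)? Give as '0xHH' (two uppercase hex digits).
Answer: 0x74

Derivation:
After byte 1 (0x36): reg=0x82
After byte 2 (0x69): reg=0x9F
After byte 3 (0xE2): reg=0x74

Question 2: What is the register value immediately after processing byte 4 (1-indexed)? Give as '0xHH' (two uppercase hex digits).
Answer: 0x21

Derivation:
After byte 1 (0x36): reg=0x82
After byte 2 (0x69): reg=0x9F
After byte 3 (0xE2): reg=0x74
After byte 4 (0xCC): reg=0x21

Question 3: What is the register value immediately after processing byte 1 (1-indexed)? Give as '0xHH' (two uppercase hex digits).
Answer: 0x82

Derivation:
After byte 1 (0x36): reg=0x82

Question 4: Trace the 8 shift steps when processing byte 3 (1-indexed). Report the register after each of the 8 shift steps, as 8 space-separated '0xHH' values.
After byte 1 (0x36): reg=0x82
After byte 2 (0x69): reg=0x9F
Register before byte 3: 0x9F
After XOR with byte 0xE2: 0x7D

Answer: 0xFA 0xF3 0xE1 0xC5 0x8D 0x1D 0x3A 0x74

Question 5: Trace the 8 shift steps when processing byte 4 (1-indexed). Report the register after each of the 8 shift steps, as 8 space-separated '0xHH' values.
After byte 1 (0x36): reg=0x82
After byte 2 (0x69): reg=0x9F
After byte 3 (0xE2): reg=0x74
Register before byte 4: 0x74
After XOR with byte 0xCC: 0xB8

Answer: 0x77 0xEE 0xDB 0xB1 0x65 0xCA 0x93 0x21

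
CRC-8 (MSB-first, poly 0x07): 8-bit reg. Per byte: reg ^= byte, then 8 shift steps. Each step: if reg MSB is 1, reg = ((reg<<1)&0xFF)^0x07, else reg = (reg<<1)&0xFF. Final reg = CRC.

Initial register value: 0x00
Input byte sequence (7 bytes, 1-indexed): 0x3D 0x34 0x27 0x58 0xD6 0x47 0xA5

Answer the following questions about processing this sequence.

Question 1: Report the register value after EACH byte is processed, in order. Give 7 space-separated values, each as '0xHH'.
0xB3 0x9C 0x28 0x57 0x8E 0x71 0x22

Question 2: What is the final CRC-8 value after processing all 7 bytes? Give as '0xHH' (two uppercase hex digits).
After byte 1 (0x3D): reg=0xB3
After byte 2 (0x34): reg=0x9C
After byte 3 (0x27): reg=0x28
After byte 4 (0x58): reg=0x57
After byte 5 (0xD6): reg=0x8E
After byte 6 (0x47): reg=0x71
After byte 7 (0xA5): reg=0x22

Answer: 0x22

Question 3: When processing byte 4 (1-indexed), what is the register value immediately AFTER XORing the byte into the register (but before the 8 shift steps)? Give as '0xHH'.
Answer: 0x70

Derivation:
Register before byte 4: 0x28
Byte 4: 0x58
0x28 XOR 0x58 = 0x70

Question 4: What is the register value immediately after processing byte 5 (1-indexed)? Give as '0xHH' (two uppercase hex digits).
After byte 1 (0x3D): reg=0xB3
After byte 2 (0x34): reg=0x9C
After byte 3 (0x27): reg=0x28
After byte 4 (0x58): reg=0x57
After byte 5 (0xD6): reg=0x8E

Answer: 0x8E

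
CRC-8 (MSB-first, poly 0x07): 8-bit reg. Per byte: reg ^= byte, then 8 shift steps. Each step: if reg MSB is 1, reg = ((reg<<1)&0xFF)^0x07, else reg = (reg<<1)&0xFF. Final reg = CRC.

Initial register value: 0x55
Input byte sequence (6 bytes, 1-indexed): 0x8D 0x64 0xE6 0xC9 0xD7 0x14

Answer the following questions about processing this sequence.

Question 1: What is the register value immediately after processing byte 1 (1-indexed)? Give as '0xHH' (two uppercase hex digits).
Answer: 0x06

Derivation:
After byte 1 (0x8D): reg=0x06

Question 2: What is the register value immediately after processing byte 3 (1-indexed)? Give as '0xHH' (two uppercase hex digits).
Answer: 0x63

Derivation:
After byte 1 (0x8D): reg=0x06
After byte 2 (0x64): reg=0x29
After byte 3 (0xE6): reg=0x63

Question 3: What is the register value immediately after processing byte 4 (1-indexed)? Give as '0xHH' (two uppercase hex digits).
Answer: 0x5F

Derivation:
After byte 1 (0x8D): reg=0x06
After byte 2 (0x64): reg=0x29
After byte 3 (0xE6): reg=0x63
After byte 4 (0xC9): reg=0x5F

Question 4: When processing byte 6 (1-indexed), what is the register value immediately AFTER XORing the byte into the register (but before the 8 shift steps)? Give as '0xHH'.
Register before byte 6: 0xB1
Byte 6: 0x14
0xB1 XOR 0x14 = 0xA5

Answer: 0xA5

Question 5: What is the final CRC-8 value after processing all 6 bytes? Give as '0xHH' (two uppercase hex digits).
Answer: 0x72

Derivation:
After byte 1 (0x8D): reg=0x06
After byte 2 (0x64): reg=0x29
After byte 3 (0xE6): reg=0x63
After byte 4 (0xC9): reg=0x5F
After byte 5 (0xD7): reg=0xB1
After byte 6 (0x14): reg=0x72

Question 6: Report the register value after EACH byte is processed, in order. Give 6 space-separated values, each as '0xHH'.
0x06 0x29 0x63 0x5F 0xB1 0x72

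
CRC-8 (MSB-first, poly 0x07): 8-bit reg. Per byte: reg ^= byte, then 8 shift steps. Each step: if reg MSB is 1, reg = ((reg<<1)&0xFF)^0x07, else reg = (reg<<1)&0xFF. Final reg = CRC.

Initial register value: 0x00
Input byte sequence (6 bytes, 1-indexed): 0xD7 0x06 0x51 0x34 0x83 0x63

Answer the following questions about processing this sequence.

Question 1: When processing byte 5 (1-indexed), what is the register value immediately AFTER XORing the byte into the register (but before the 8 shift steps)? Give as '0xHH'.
Register before byte 5: 0x47
Byte 5: 0x83
0x47 XOR 0x83 = 0xC4

Answer: 0xC4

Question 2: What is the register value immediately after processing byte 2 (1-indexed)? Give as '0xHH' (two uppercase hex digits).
Answer: 0xC3

Derivation:
After byte 1 (0xD7): reg=0x2B
After byte 2 (0x06): reg=0xC3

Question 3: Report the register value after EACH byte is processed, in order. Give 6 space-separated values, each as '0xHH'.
0x2B 0xC3 0xF7 0x47 0x52 0x97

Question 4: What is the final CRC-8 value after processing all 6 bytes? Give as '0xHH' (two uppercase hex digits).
Answer: 0x97

Derivation:
After byte 1 (0xD7): reg=0x2B
After byte 2 (0x06): reg=0xC3
After byte 3 (0x51): reg=0xF7
After byte 4 (0x34): reg=0x47
After byte 5 (0x83): reg=0x52
After byte 6 (0x63): reg=0x97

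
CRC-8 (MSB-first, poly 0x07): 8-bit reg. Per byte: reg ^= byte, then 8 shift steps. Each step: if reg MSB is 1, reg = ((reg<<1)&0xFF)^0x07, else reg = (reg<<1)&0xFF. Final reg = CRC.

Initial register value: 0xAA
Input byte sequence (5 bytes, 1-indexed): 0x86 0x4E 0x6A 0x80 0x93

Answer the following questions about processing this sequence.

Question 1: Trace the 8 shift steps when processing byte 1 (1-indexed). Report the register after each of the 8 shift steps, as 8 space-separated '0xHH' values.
Answer: 0x58 0xB0 0x67 0xCE 0x9B 0x31 0x62 0xC4

Derivation:
Register before byte 1: 0xAA
After XOR with byte 0x86: 0x2C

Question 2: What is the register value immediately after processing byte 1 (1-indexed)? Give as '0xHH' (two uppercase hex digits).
Answer: 0xC4

Derivation:
After byte 1 (0x86): reg=0xC4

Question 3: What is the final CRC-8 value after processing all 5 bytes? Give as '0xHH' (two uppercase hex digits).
After byte 1 (0x86): reg=0xC4
After byte 2 (0x4E): reg=0xBF
After byte 3 (0x6A): reg=0x25
After byte 4 (0x80): reg=0x72
After byte 5 (0x93): reg=0xA9

Answer: 0xA9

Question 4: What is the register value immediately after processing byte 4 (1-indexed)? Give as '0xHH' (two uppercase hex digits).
Answer: 0x72

Derivation:
After byte 1 (0x86): reg=0xC4
After byte 2 (0x4E): reg=0xBF
After byte 3 (0x6A): reg=0x25
After byte 4 (0x80): reg=0x72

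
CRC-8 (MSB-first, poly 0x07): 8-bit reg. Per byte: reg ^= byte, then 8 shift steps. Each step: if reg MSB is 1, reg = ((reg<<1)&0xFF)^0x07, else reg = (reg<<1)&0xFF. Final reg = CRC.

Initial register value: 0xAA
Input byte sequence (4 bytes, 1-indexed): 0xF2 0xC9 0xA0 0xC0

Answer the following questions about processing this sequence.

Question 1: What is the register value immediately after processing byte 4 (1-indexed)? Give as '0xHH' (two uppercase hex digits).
After byte 1 (0xF2): reg=0x8F
After byte 2 (0xC9): reg=0xD5
After byte 3 (0xA0): reg=0x4C
After byte 4 (0xC0): reg=0xAD

Answer: 0xAD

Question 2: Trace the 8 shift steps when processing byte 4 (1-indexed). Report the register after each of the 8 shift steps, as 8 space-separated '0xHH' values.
Answer: 0x1F 0x3E 0x7C 0xF8 0xF7 0xE9 0xD5 0xAD

Derivation:
After byte 1 (0xF2): reg=0x8F
After byte 2 (0xC9): reg=0xD5
After byte 3 (0xA0): reg=0x4C
Register before byte 4: 0x4C
After XOR with byte 0xC0: 0x8C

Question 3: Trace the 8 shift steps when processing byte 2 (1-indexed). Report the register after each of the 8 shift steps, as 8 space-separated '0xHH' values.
Answer: 0x8C 0x1F 0x3E 0x7C 0xF8 0xF7 0xE9 0xD5

Derivation:
After byte 1 (0xF2): reg=0x8F
Register before byte 2: 0x8F
After XOR with byte 0xC9: 0x46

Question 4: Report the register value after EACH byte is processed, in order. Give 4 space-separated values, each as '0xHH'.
0x8F 0xD5 0x4C 0xAD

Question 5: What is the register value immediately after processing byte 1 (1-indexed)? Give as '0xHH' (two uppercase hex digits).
After byte 1 (0xF2): reg=0x8F

Answer: 0x8F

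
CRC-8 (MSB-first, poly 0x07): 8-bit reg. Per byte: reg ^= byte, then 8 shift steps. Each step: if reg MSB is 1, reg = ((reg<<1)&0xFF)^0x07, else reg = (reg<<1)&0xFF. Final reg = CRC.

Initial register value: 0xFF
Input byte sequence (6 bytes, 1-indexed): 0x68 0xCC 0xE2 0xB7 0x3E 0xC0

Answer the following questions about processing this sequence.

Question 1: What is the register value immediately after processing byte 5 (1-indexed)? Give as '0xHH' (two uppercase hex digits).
Answer: 0x48

Derivation:
After byte 1 (0x68): reg=0xEC
After byte 2 (0xCC): reg=0xE0
After byte 3 (0xE2): reg=0x0E
After byte 4 (0xB7): reg=0x26
After byte 5 (0x3E): reg=0x48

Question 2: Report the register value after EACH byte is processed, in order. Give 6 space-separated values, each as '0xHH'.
0xEC 0xE0 0x0E 0x26 0x48 0xB1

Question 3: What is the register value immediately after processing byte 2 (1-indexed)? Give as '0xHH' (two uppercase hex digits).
Answer: 0xE0

Derivation:
After byte 1 (0x68): reg=0xEC
After byte 2 (0xCC): reg=0xE0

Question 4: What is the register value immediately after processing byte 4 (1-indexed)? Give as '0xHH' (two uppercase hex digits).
After byte 1 (0x68): reg=0xEC
After byte 2 (0xCC): reg=0xE0
After byte 3 (0xE2): reg=0x0E
After byte 4 (0xB7): reg=0x26

Answer: 0x26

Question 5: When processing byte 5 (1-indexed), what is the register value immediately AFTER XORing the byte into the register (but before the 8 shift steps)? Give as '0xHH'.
Answer: 0x18

Derivation:
Register before byte 5: 0x26
Byte 5: 0x3E
0x26 XOR 0x3E = 0x18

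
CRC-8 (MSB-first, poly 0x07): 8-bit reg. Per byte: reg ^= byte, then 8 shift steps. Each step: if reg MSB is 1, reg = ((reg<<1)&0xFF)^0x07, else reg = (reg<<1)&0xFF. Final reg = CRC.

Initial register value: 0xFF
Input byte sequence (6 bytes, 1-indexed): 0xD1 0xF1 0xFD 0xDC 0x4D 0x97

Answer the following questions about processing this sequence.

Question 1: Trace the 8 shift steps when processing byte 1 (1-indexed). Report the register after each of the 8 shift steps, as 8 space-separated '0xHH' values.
Answer: 0x5C 0xB8 0x77 0xEE 0xDB 0xB1 0x65 0xCA

Derivation:
Register before byte 1: 0xFF
After XOR with byte 0xD1: 0x2E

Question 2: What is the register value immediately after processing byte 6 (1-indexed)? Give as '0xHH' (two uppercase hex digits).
After byte 1 (0xD1): reg=0xCA
After byte 2 (0xF1): reg=0xA1
After byte 3 (0xFD): reg=0x93
After byte 4 (0xDC): reg=0xEA
After byte 5 (0x4D): reg=0x7C
After byte 6 (0x97): reg=0x9F

Answer: 0x9F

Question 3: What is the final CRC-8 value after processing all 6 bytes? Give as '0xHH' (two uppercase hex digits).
Answer: 0x9F

Derivation:
After byte 1 (0xD1): reg=0xCA
After byte 2 (0xF1): reg=0xA1
After byte 3 (0xFD): reg=0x93
After byte 4 (0xDC): reg=0xEA
After byte 5 (0x4D): reg=0x7C
After byte 6 (0x97): reg=0x9F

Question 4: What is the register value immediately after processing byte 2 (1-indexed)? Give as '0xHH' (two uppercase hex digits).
Answer: 0xA1

Derivation:
After byte 1 (0xD1): reg=0xCA
After byte 2 (0xF1): reg=0xA1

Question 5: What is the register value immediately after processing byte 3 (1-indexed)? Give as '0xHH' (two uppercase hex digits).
Answer: 0x93

Derivation:
After byte 1 (0xD1): reg=0xCA
After byte 2 (0xF1): reg=0xA1
After byte 3 (0xFD): reg=0x93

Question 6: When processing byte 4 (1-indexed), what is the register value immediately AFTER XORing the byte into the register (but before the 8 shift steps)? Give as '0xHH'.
Answer: 0x4F

Derivation:
Register before byte 4: 0x93
Byte 4: 0xDC
0x93 XOR 0xDC = 0x4F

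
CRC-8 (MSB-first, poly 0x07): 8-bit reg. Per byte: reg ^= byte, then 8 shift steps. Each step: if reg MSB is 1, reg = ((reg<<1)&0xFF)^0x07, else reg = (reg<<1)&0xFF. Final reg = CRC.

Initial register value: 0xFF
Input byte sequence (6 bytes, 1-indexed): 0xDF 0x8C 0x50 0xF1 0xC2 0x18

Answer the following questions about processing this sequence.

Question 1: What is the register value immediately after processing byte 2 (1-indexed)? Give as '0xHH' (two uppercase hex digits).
After byte 1 (0xDF): reg=0xE0
After byte 2 (0x8C): reg=0x03

Answer: 0x03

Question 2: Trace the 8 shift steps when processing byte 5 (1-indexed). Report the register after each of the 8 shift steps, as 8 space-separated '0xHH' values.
After byte 1 (0xDF): reg=0xE0
After byte 2 (0x8C): reg=0x03
After byte 3 (0x50): reg=0xBE
After byte 4 (0xF1): reg=0xEA
Register before byte 5: 0xEA
After XOR with byte 0xC2: 0x28

Answer: 0x50 0xA0 0x47 0x8E 0x1B 0x36 0x6C 0xD8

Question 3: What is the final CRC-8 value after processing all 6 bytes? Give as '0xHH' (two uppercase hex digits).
Answer: 0x4E

Derivation:
After byte 1 (0xDF): reg=0xE0
After byte 2 (0x8C): reg=0x03
After byte 3 (0x50): reg=0xBE
After byte 4 (0xF1): reg=0xEA
After byte 5 (0xC2): reg=0xD8
After byte 6 (0x18): reg=0x4E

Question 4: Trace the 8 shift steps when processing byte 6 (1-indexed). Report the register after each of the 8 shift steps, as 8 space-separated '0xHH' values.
After byte 1 (0xDF): reg=0xE0
After byte 2 (0x8C): reg=0x03
After byte 3 (0x50): reg=0xBE
After byte 4 (0xF1): reg=0xEA
After byte 5 (0xC2): reg=0xD8
Register before byte 6: 0xD8
After XOR with byte 0x18: 0xC0

Answer: 0x87 0x09 0x12 0x24 0x48 0x90 0x27 0x4E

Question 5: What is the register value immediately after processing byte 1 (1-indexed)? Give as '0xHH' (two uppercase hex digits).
After byte 1 (0xDF): reg=0xE0

Answer: 0xE0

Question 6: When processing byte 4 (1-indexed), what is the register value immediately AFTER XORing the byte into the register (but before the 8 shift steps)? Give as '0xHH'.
Answer: 0x4F

Derivation:
Register before byte 4: 0xBE
Byte 4: 0xF1
0xBE XOR 0xF1 = 0x4F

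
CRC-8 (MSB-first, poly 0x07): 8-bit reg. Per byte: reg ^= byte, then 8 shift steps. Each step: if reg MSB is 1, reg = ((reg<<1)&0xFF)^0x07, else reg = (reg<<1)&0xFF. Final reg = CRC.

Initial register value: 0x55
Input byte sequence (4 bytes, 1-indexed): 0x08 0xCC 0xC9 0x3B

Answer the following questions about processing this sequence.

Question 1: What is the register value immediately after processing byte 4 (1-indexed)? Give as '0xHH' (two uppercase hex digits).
After byte 1 (0x08): reg=0x94
After byte 2 (0xCC): reg=0x8F
After byte 3 (0xC9): reg=0xD5
After byte 4 (0x3B): reg=0x84

Answer: 0x84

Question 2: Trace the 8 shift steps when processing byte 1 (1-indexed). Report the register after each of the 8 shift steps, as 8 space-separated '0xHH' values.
Answer: 0xBA 0x73 0xE6 0xCB 0x91 0x25 0x4A 0x94

Derivation:
Register before byte 1: 0x55
After XOR with byte 0x08: 0x5D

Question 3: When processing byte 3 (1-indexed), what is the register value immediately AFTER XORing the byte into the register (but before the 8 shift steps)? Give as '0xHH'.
Register before byte 3: 0x8F
Byte 3: 0xC9
0x8F XOR 0xC9 = 0x46

Answer: 0x46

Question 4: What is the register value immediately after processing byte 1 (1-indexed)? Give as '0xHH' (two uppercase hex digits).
Answer: 0x94

Derivation:
After byte 1 (0x08): reg=0x94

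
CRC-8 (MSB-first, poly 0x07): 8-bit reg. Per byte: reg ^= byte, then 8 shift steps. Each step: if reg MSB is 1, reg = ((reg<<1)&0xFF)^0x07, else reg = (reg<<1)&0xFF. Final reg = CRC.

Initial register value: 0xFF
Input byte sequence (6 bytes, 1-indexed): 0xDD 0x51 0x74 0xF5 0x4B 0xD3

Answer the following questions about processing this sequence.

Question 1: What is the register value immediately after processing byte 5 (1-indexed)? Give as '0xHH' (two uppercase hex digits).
After byte 1 (0xDD): reg=0xEE
After byte 2 (0x51): reg=0x34
After byte 3 (0x74): reg=0xC7
After byte 4 (0xF5): reg=0x9E
After byte 5 (0x4B): reg=0x25

Answer: 0x25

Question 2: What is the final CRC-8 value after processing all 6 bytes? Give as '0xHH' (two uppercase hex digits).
Answer: 0xCC

Derivation:
After byte 1 (0xDD): reg=0xEE
After byte 2 (0x51): reg=0x34
After byte 3 (0x74): reg=0xC7
After byte 4 (0xF5): reg=0x9E
After byte 5 (0x4B): reg=0x25
After byte 6 (0xD3): reg=0xCC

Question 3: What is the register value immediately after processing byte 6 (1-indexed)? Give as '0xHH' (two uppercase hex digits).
After byte 1 (0xDD): reg=0xEE
After byte 2 (0x51): reg=0x34
After byte 3 (0x74): reg=0xC7
After byte 4 (0xF5): reg=0x9E
After byte 5 (0x4B): reg=0x25
After byte 6 (0xD3): reg=0xCC

Answer: 0xCC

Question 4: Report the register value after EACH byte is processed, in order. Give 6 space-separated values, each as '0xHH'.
0xEE 0x34 0xC7 0x9E 0x25 0xCC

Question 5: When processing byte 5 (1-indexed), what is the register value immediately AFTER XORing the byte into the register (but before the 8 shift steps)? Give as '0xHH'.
Register before byte 5: 0x9E
Byte 5: 0x4B
0x9E XOR 0x4B = 0xD5

Answer: 0xD5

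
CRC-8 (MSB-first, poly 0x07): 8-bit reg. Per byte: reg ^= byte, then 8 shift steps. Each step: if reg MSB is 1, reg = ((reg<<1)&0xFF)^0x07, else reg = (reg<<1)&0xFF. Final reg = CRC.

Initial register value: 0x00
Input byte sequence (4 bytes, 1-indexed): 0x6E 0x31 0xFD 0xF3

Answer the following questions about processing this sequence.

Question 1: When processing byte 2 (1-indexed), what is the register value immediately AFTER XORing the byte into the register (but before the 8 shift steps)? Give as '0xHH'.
Register before byte 2: 0x0D
Byte 2: 0x31
0x0D XOR 0x31 = 0x3C

Answer: 0x3C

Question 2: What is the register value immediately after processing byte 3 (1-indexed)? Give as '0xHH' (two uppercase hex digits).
After byte 1 (0x6E): reg=0x0D
After byte 2 (0x31): reg=0xB4
After byte 3 (0xFD): reg=0xF8

Answer: 0xF8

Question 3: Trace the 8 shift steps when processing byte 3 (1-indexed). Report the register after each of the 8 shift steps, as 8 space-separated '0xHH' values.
After byte 1 (0x6E): reg=0x0D
After byte 2 (0x31): reg=0xB4
Register before byte 3: 0xB4
After XOR with byte 0xFD: 0x49

Answer: 0x92 0x23 0x46 0x8C 0x1F 0x3E 0x7C 0xF8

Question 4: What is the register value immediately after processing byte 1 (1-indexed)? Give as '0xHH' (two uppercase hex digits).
After byte 1 (0x6E): reg=0x0D

Answer: 0x0D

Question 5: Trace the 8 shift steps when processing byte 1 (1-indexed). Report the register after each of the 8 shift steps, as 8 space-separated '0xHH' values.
Answer: 0xDC 0xBF 0x79 0xF2 0xE3 0xC1 0x85 0x0D

Derivation:
Register before byte 1: 0x00
After XOR with byte 0x6E: 0x6E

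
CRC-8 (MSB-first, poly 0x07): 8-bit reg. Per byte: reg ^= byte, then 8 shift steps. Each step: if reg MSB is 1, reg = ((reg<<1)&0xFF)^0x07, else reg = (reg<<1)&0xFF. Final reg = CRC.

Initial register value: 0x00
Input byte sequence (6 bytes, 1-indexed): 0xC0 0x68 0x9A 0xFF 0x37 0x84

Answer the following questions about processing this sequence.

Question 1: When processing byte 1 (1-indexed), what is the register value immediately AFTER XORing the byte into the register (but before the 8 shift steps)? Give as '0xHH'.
Answer: 0xC0

Derivation:
Register before byte 1: 0x00
Byte 1: 0xC0
0x00 XOR 0xC0 = 0xC0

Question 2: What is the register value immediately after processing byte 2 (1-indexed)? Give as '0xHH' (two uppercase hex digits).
Answer: 0xF2

Derivation:
After byte 1 (0xC0): reg=0x4E
After byte 2 (0x68): reg=0xF2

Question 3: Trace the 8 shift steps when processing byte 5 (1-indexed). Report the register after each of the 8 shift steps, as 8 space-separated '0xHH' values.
Answer: 0x35 0x6A 0xD4 0xAF 0x59 0xB2 0x63 0xC6

Derivation:
After byte 1 (0xC0): reg=0x4E
After byte 2 (0x68): reg=0xF2
After byte 3 (0x9A): reg=0x1F
After byte 4 (0xFF): reg=0xAE
Register before byte 5: 0xAE
After XOR with byte 0x37: 0x99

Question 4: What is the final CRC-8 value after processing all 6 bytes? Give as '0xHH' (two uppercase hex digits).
After byte 1 (0xC0): reg=0x4E
After byte 2 (0x68): reg=0xF2
After byte 3 (0x9A): reg=0x1F
After byte 4 (0xFF): reg=0xAE
After byte 5 (0x37): reg=0xC6
After byte 6 (0x84): reg=0xC9

Answer: 0xC9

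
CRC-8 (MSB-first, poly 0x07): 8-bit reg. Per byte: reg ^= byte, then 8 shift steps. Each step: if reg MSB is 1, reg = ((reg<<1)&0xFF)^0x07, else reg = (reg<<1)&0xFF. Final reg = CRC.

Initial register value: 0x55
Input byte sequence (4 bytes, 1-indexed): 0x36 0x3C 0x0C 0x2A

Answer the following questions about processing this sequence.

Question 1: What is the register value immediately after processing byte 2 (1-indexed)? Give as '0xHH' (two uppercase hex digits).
After byte 1 (0x36): reg=0x2E
After byte 2 (0x3C): reg=0x7E

Answer: 0x7E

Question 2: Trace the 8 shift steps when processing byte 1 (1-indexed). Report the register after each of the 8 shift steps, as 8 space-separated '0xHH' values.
Register before byte 1: 0x55
After XOR with byte 0x36: 0x63

Answer: 0xC6 0x8B 0x11 0x22 0x44 0x88 0x17 0x2E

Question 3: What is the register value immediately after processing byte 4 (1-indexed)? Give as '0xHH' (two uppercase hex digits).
After byte 1 (0x36): reg=0x2E
After byte 2 (0x3C): reg=0x7E
After byte 3 (0x0C): reg=0x59
After byte 4 (0x2A): reg=0x5E

Answer: 0x5E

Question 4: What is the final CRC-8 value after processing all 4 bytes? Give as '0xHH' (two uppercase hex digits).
Answer: 0x5E

Derivation:
After byte 1 (0x36): reg=0x2E
After byte 2 (0x3C): reg=0x7E
After byte 3 (0x0C): reg=0x59
After byte 4 (0x2A): reg=0x5E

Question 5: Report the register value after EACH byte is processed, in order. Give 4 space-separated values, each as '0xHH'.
0x2E 0x7E 0x59 0x5E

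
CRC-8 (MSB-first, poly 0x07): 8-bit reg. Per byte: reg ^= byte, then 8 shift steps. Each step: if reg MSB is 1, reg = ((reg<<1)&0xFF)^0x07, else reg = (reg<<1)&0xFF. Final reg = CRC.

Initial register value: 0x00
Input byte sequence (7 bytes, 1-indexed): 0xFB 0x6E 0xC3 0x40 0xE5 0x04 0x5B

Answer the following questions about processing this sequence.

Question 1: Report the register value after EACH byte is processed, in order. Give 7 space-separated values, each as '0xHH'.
0xEF 0x8E 0xE4 0x75 0xF9 0xFD 0x7B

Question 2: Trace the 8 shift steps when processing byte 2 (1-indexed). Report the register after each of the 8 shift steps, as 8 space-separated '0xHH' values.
Answer: 0x05 0x0A 0x14 0x28 0x50 0xA0 0x47 0x8E

Derivation:
After byte 1 (0xFB): reg=0xEF
Register before byte 2: 0xEF
After XOR with byte 0x6E: 0x81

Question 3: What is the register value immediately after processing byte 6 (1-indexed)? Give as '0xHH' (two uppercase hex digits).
Answer: 0xFD

Derivation:
After byte 1 (0xFB): reg=0xEF
After byte 2 (0x6E): reg=0x8E
After byte 3 (0xC3): reg=0xE4
After byte 4 (0x40): reg=0x75
After byte 5 (0xE5): reg=0xF9
After byte 6 (0x04): reg=0xFD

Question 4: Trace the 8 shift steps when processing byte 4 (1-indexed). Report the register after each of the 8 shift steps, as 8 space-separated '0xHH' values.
Answer: 0x4F 0x9E 0x3B 0x76 0xEC 0xDF 0xB9 0x75

Derivation:
After byte 1 (0xFB): reg=0xEF
After byte 2 (0x6E): reg=0x8E
After byte 3 (0xC3): reg=0xE4
Register before byte 4: 0xE4
After XOR with byte 0x40: 0xA4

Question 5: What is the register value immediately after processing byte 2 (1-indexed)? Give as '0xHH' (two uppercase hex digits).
After byte 1 (0xFB): reg=0xEF
After byte 2 (0x6E): reg=0x8E

Answer: 0x8E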